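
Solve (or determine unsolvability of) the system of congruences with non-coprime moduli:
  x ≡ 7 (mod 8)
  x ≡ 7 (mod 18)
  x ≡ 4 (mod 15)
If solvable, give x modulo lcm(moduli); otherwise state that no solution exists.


Moduli 8, 18, 15 are not pairwise coprime, so CRT works modulo lcm(m_i) when all pairwise compatibility conditions hold.
Pairwise compatibility: gcd(m_i, m_j) must divide a_i - a_j for every pair.
Merge one congruence at a time:
  Start: x ≡ 7 (mod 8).
  Combine with x ≡ 7 (mod 18): gcd(8, 18) = 2; 7 - 7 = 0, which IS divisible by 2, so compatible.
    Write x = 7 + 8·t and substitute into x ≡ 7 (mod 18): 8·t ≡ 7 − 7 = 0 (mod 18).
    Divide the congruence (and modulus) by g = 2: 4·t ≡ 0 (mod 9).
    The inverse of 4 mod 9 is 7 (since 4·7 = 28 = 3·9 + 1), so t ≡ 7·0 = 0 ≡ 0 (mod 9).
    Then x = 7 + 8·0 = 7, valid modulo lcm(8, 18) = 72: x ≡ 7 (mod 72).
  Combine with x ≡ 4 (mod 15): gcd(72, 15) = 3; 4 - 7 = -3, which IS divisible by 3, so compatible.
    Write x = 7 + 72·t and substitute into x ≡ 4 (mod 15): 72·t ≡ 4 − 7 = -3 (mod 15).
    Divide the congruence (and modulus) by g = 3: 24·t ≡ -1 (mod 5).
    Reduce coefficients mod 5: 4·t ≡ 4 (mod 5).
    The inverse of 4 mod 5 is 4 (since 4·4 = 16 = 3·5 + 1), so t ≡ 4·4 = 16 ≡ 1 (mod 5).
    Then x = 7 + 72·1 = 79, valid modulo lcm(72, 15) = 360: x ≡ 79 (mod 360).
Verify: 79 mod 8 = 7, 79 mod 18 = 7, 79 mod 15 = 4.

x ≡ 79 (mod 360).


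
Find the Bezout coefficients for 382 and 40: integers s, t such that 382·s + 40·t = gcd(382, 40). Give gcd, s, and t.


Euclidean algorithm on (382, 40) — divide until remainder is 0:
  382 = 9 · 40 + 22
  40 = 1 · 22 + 18
  22 = 1 · 18 + 4
  18 = 4 · 4 + 2
  4 = 2 · 2 + 0
gcd(382, 40) = 2.
Track Bezout coefficients alongside the remainders: start with r₀ = 382 = a·1 + b·0 (s = 1, t = 0) and r₁ = 40 = a·0 + b·1 (s = 0, t = 1); each new remainder r_{k+1} = r_{k-1} − q_k·r_k inherits s_{k+1} = s_{k-1} − q_k·s_k, t_{k+1} = t_{k-1} − q_k·t_k, so r_k = a·s_k + b·t_k at every step:
  q = 9: r = 22, s = 1 − 9·0 = 1, t = 0 − 9·1 = -9  (check: 382·1 + 40·(-9) = 22)
  q = 1: r = 18, s = 0 − 1·1 = -1, t = 1 − 1·(-9) = 10  (check: 382·(-1) + 40·10 = 18)
  q = 1: r = 4, s = 1 − 1·(-1) = 2, t = -9 − 1·10 = -19  (check: 382·2 + 40·(-19) = 4)
  q = 4: r = 2, s = -1 − 4·2 = -9, t = 10 − 4·(-19) = 86  (check: 382·(-9) + 40·86 = 2)
The row with r = 2 (the gcd) gives the Bezout coefficients s = -9, t = 86.
Result: 382 · (-9) + 40 · (86) = 2.

gcd(382, 40) = 2; s = -9, t = 86 (check: 382·(-9) + 40·86 = 2).


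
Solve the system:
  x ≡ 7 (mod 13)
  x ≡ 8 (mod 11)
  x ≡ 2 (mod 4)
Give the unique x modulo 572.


Moduli 13, 11, 4 are pairwise coprime; by CRT there is a unique solution modulo M = 13 · 11 · 4 = 572.
Solve pairwise, accumulating the modulus:
  Start with x ≡ 7 (mod 13).
  Combine with x ≡ 8 (mod 11): since gcd(13, 11) = 1, we get a unique residue mod 143.
    Write x = 7 + 13·t and substitute into x ≡ 8 (mod 11): 13·t ≡ 8 − 7 = 1 (mod 11).
    Reduce coefficients mod 11: 2·t ≡ 1 (mod 11).
    The inverse of 2 mod 11 is 6 (since 2·6 = 12 = 1·11 + 1), so t ≡ 6·1 = 6 ≡ 6 (mod 11).
    Then x = 7 + 13·6 = 85, valid modulo lcm(13, 11) = 143: x ≡ 85 (mod 143).
  Combine with x ≡ 2 (mod 4): since gcd(143, 4) = 1, we get a unique residue mod 572.
    Write x = 85 + 143·t and substitute into x ≡ 2 (mod 4): 143·t ≡ 2 − 85 = -83 (mod 4).
    Reduce coefficients mod 4: 3·t ≡ 1 (mod 4).
    The inverse of 3 mod 4 is 3 (since 3·3 = 9 = 2·4 + 1), so t ≡ 3·1 = 3 ≡ 3 (mod 4).
    Then x = 85 + 143·3 = 514, valid modulo lcm(143, 4) = 572: x ≡ 514 (mod 572).
Verify: 514 mod 13 = 7 ✓, 514 mod 11 = 8 ✓, 514 mod 4 = 2 ✓.

x ≡ 514 (mod 572).


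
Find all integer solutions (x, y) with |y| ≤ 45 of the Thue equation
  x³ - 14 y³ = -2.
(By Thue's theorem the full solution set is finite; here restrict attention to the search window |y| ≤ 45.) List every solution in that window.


The equation is x³ - 14y³ = -2. For fixed y, x³ = 14·y³ − 2, so a solution requires the RHS to be a perfect cube.
Strategy: iterate y from -45 to 45, compute RHS = 14·y³ − 2, and check whether it is a (positive or negative) perfect cube.
Check small values of y:
  y = 0: RHS = -2 is not a perfect cube.
  y = 1: RHS = 12 is not a perfect cube.
  y = -1: RHS = -16 is not a perfect cube.
  y = 2: RHS = 110 is not a perfect cube.
  y = -2: RHS = -114 is not a perfect cube.
  y = 3: RHS = 376 is not a perfect cube.
  y = -3: RHS = -380 is not a perfect cube.
Continuing the search up to |y| = 45 finds no solutions either.
No (x, y) in the scanned range satisfies the equation.

No integer solutions with |y| ≤ 45.


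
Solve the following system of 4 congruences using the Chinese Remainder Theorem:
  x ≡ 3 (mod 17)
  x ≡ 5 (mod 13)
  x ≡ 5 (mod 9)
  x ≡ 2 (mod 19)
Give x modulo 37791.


Product of moduli M = 17 · 13 · 9 · 19 = 37791.
Merge one congruence at a time:
  Start: x ≡ 3 (mod 17).
  Combine with x ≡ 5 (mod 13); new modulus lcm = 221.
    Write x = 3 + 17·t and substitute into x ≡ 5 (mod 13): 17·t ≡ 5 − 3 = 2 (mod 13).
    Reduce coefficients mod 13: 4·t ≡ 2 (mod 13).
    The inverse of 4 mod 13 is 10 (since 4·10 = 40 = 3·13 + 1), so t ≡ 10·2 = 20 ≡ 7 (mod 13).
    Then x = 3 + 17·7 = 122, valid modulo lcm(17, 13) = 221: x ≡ 122 (mod 221).
  Combine with x ≡ 5 (mod 9); new modulus lcm = 1989.
    Write x = 122 + 221·t and substitute into x ≡ 5 (mod 9): 221·t ≡ 5 − 122 = -117 (mod 9).
    Reduce coefficients mod 9: 5·t ≡ 0 (mod 9).
    The inverse of 5 mod 9 is 2 (since 5·2 = 10 = 1·9 + 1), so t ≡ 2·0 = 0 ≡ 0 (mod 9).
    Then x = 122 + 221·0 = 122, valid modulo lcm(221, 9) = 1989: x ≡ 122 (mod 1989).
  Combine with x ≡ 2 (mod 19); new modulus lcm = 37791.
    Write x = 122 + 1989·t and substitute into x ≡ 2 (mod 19): 1989·t ≡ 2 − 122 = -120 (mod 19).
    Reduce coefficients mod 19: 13·t ≡ 13 (mod 19).
    The inverse of 13 mod 19 is 3 (since 13·3 = 39 = 2·19 + 1), so t ≡ 3·13 = 39 ≡ 1 (mod 19).
    Then x = 122 + 1989·1 = 2111, valid modulo lcm(1989, 19) = 37791: x ≡ 2111 (mod 37791).
Verify against each original: 2111 mod 17 = 3, 2111 mod 13 = 5, 2111 mod 9 = 5, 2111 mod 19 = 2.

x ≡ 2111 (mod 37791).


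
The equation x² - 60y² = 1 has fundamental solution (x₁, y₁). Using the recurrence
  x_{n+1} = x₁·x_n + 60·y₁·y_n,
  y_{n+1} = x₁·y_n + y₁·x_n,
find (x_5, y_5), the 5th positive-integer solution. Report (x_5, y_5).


Step 1: Find the fundamental solution (x₁, y₁) of x² - 60y² = 1.
  Expand √60 as a continued fraction. a₀ = ⌊√60⌋ = 7; iterate m_{k+1} = d_k·a_k − m_k, d_{k+1} = (60 − m_{k+1}²)/d_k, a_{k+1} = ⌊(a₀ + m_{k+1})/d_{k+1}⌋ (starting m₀ = 0, d₀ = 1), with convergents p_k = a_k·p_{k-1} + p_{k-2}, q_k = a_k·q_{k-1} + q_{k-2} (p₋₁ = 1, q₋₁ = 0):
  k = 0: a₀ = 7; p₀/q₀ = 7/1; p₀² − 60·q₀² = 49 − 60 = -11.
  k = 1: m = 7, d = 11, a = ⌊(7 + 7)/11⌋ = 1; p/q = (1·7 + 1)/(1·1 + 0) = 8/1; p² − 60·q² = 64 − 60 = 4.
  k = 2: m = 4, d = 4, a = ⌊(7 + 4)/4⌋ = 2; p/q = (2·8 + 7)/(2·1 + 1) = 23/3; p² − 60·q² = 529 − 540 = -11.
  k = 3: m = 4, d = 11, a = ⌊(7 + 4)/11⌋ = 1; p/q = (1·23 + 8)/(1·3 + 1) = 31/4; p² − 60·q² = 961 − 960 = 1.
  The first convergent with p² − 60·q² = 1 gives the fundamental solution (x₁, y₁) = (31, 4).
Step 2: Apply the recurrence (x_{n+1}, y_{n+1}) = (x₁x_n + 60y₁y_n, x₁y_n + y₁x_n) repeatedly.
  From (x_1, y_1) = (31, 4): x_2 = 31·31 + 60·4·4 = 1921; y_2 = 31·4 + 4·31 = 248.
  From (x_2, y_2) = (1921, 248): x_3 = 31·1921 + 60·4·248 = 119071; y_3 = 31·248 + 4·1921 = 15372.
  From (x_3, y_3) = (119071, 15372): x_4 = 31·119071 + 60·4·15372 = 7380481; y_4 = 31·15372 + 4·119071 = 952816.
  From (x_4, y_4) = (7380481, 952816): x_5 = 31·7380481 + 60·4·952816 = 457470751; y_5 = 31·952816 + 4·7380481 = 59059220.
Step 3: Verify x_5² - 60·y_5² = 209279488020504001 - 209279488020504000 = 1 (should be 1). ✓

(x_1, y_1) = (31, 4); (x_5, y_5) = (457470751, 59059220).


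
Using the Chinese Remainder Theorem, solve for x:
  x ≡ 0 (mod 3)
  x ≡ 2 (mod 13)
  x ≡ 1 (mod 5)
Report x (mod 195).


Moduli 3, 13, 5 are pairwise coprime; by CRT there is a unique solution modulo M = 3 · 13 · 5 = 195.
Solve pairwise, accumulating the modulus:
  Start with x ≡ 0 (mod 3).
  Combine with x ≡ 2 (mod 13): since gcd(3, 13) = 1, we get a unique residue mod 39.
    Write x = 0 + 3·t and substitute into x ≡ 2 (mod 13): 3·t ≡ 2 − 0 = 2 (mod 13).
    The inverse of 3 mod 13 is 9 (since 3·9 = 27 = 2·13 + 1), so t ≡ 9·2 = 18 ≡ 5 (mod 13).
    Then x = 0 + 3·5 = 15, valid modulo lcm(3, 13) = 39: x ≡ 15 (mod 39).
  Combine with x ≡ 1 (mod 5): since gcd(39, 5) = 1, we get a unique residue mod 195.
    Write x = 15 + 39·t and substitute into x ≡ 1 (mod 5): 39·t ≡ 1 − 15 = -14 (mod 5).
    Reduce coefficients mod 5: 4·t ≡ 1 (mod 5).
    The inverse of 4 mod 5 is 4 (since 4·4 = 16 = 3·5 + 1), so t ≡ 4·1 = 4 ≡ 4 (mod 5).
    Then x = 15 + 39·4 = 171, valid modulo lcm(39, 5) = 195: x ≡ 171 (mod 195).
Verify: 171 mod 3 = 0 ✓, 171 mod 13 = 2 ✓, 171 mod 5 = 1 ✓.

x ≡ 171 (mod 195).


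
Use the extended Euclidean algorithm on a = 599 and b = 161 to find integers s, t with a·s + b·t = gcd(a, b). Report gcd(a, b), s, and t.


Euclidean algorithm on (599, 161) — divide until remainder is 0:
  599 = 3 · 161 + 116
  161 = 1 · 116 + 45
  116 = 2 · 45 + 26
  45 = 1 · 26 + 19
  26 = 1 · 19 + 7
  19 = 2 · 7 + 5
  7 = 1 · 5 + 2
  5 = 2 · 2 + 1
  2 = 2 · 1 + 0
gcd(599, 161) = 1.
Track Bezout coefficients alongside the remainders: start with r₀ = 599 = a·1 + b·0 (s = 1, t = 0) and r₁ = 161 = a·0 + b·1 (s = 0, t = 1); each new remainder r_{k+1} = r_{k-1} − q_k·r_k inherits s_{k+1} = s_{k-1} − q_k·s_k, t_{k+1} = t_{k-1} − q_k·t_k, so r_k = a·s_k + b·t_k at every step:
  q = 3: r = 116, s = 1 − 3·0 = 1, t = 0 − 3·1 = -3  (check: 599·1 + 161·(-3) = 116)
  q = 1: r = 45, s = 0 − 1·1 = -1, t = 1 − 1·(-3) = 4  (check: 599·(-1) + 161·4 = 45)
  q = 2: r = 26, s = 1 − 2·(-1) = 3, t = -3 − 2·4 = -11  (check: 599·3 + 161·(-11) = 26)
  q = 1: r = 19, s = -1 − 1·3 = -4, t = 4 − 1·(-11) = 15  (check: 599·(-4) + 161·15 = 19)
  q = 1: r = 7, s = 3 − 1·(-4) = 7, t = -11 − 1·15 = -26  (check: 599·7 + 161·(-26) = 7)
  q = 2: r = 5, s = -4 − 2·7 = -18, t = 15 − 2·(-26) = 67  (check: 599·(-18) + 161·67 = 5)
  q = 1: r = 2, s = 7 − 1·(-18) = 25, t = -26 − 1·67 = -93  (check: 599·25 + 161·(-93) = 2)
  q = 2: r = 1, s = -18 − 2·25 = -68, t = 67 − 2·(-93) = 253  (check: 599·(-68) + 161·253 = 1)
The row with r = 1 (the gcd) gives the Bezout coefficients s = -68, t = 253.
Result: 599 · (-68) + 161 · (253) = 1.

gcd(599, 161) = 1; s = -68, t = 253 (check: 599·(-68) + 161·253 = 1).


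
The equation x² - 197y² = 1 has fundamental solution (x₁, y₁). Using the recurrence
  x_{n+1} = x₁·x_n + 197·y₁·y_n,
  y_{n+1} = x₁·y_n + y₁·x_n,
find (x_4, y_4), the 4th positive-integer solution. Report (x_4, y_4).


Step 1: Find the fundamental solution (x₁, y₁) of x² - 197y² = 1.
  Expand √197 as a continued fraction. a₀ = ⌊√197⌋ = 14; iterate m_{k+1} = d_k·a_k − m_k, d_{k+1} = (197 − m_{k+1}²)/d_k, a_{k+1} = ⌊(a₀ + m_{k+1})/d_{k+1}⌋ (starting m₀ = 0, d₀ = 1), with convergents p_k = a_k·p_{k-1} + p_{k-2}, q_k = a_k·q_{k-1} + q_{k-2} (p₋₁ = 1, q₋₁ = 0):
  k = 0: a₀ = 14; p₀/q₀ = 14/1; p₀² − 197·q₀² = 196 − 197 = -1.
  k = 1: m = 14, d = 1, a = ⌊(14 + 14)/1⌋ = 28; p/q = (28·14 + 1)/(28·1 + 0) = 393/28; p² − 197·q² = 154449 − 154448 = 1.
  The first convergent with p² − 197·q² = 1 gives the fundamental solution (x₁, y₁) = (393, 28).
Step 2: Apply the recurrence (x_{n+1}, y_{n+1}) = (x₁x_n + 197y₁y_n, x₁y_n + y₁x_n) repeatedly.
  From (x_1, y_1) = (393, 28): x_2 = 393·393 + 197·28·28 = 308897; y_2 = 393·28 + 28·393 = 22008.
  From (x_2, y_2) = (308897, 22008): x_3 = 393·308897 + 197·28·22008 = 242792649; y_3 = 393·22008 + 28·308897 = 17298260.
  From (x_3, y_3) = (242792649, 17298260): x_4 = 393·242792649 + 197·28·17298260 = 190834713217; y_4 = 393·17298260 + 28·242792649 = 13596410352.
Step 3: Verify x_4² - 197·y_4² = 36417887768614634489089 - 36417887768614634489088 = 1 (should be 1). ✓

(x_1, y_1) = (393, 28); (x_4, y_4) = (190834713217, 13596410352).


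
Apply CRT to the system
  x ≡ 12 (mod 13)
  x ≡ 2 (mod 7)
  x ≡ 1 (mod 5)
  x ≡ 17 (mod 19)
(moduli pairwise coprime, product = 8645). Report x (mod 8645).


Product of moduli M = 13 · 7 · 5 · 19 = 8645.
Merge one congruence at a time:
  Start: x ≡ 12 (mod 13).
  Combine with x ≡ 2 (mod 7); new modulus lcm = 91.
    Write x = 12 + 13·t and substitute into x ≡ 2 (mod 7): 13·t ≡ 2 − 12 = -10 (mod 7).
    Reduce coefficients mod 7: 6·t ≡ 4 (mod 7).
    The inverse of 6 mod 7 is 6 (since 6·6 = 36 = 5·7 + 1), so t ≡ 6·4 = 24 ≡ 3 (mod 7).
    Then x = 12 + 13·3 = 51, valid modulo lcm(13, 7) = 91: x ≡ 51 (mod 91).
  Combine with x ≡ 1 (mod 5); new modulus lcm = 455.
    Write x = 51 + 91·t and substitute into x ≡ 1 (mod 5): 91·t ≡ 1 − 51 = -50 (mod 5).
    Reduce coefficients mod 5: 1·t ≡ 0 (mod 5).
    So t ≡ 0 (mod 5).
    Then x = 51 + 91·0 = 51, valid modulo lcm(91, 5) = 455: x ≡ 51 (mod 455).
  Combine with x ≡ 17 (mod 19); new modulus lcm = 8645.
    Write x = 51 + 455·t and substitute into x ≡ 17 (mod 19): 455·t ≡ 17 − 51 = -34 (mod 19).
    Reduce coefficients mod 19: 18·t ≡ 4 (mod 19).
    The inverse of 18 mod 19 is 18 (since 18·18 = 324 = 17·19 + 1), so t ≡ 18·4 = 72 ≡ 15 (mod 19).
    Then x = 51 + 455·15 = 6876, valid modulo lcm(455, 19) = 8645: x ≡ 6876 (mod 8645).
Verify against each original: 6876 mod 13 = 12, 6876 mod 7 = 2, 6876 mod 5 = 1, 6876 mod 19 = 17.

x ≡ 6876 (mod 8645).


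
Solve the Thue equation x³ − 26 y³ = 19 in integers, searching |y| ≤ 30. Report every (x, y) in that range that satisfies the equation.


The equation is x³ - 26y³ = 19. For fixed y, x³ = 26·y³ + 19, so a solution requires the RHS to be a perfect cube.
Strategy: iterate y from -30 to 30, compute RHS = 26·y³ + 19, and check whether it is a (positive or negative) perfect cube.
Check small values of y:
  y = 0: RHS = 19 is not a perfect cube.
  y = 1: RHS = 45 is not a perfect cube.
  y = -1: RHS = -7 is not a perfect cube.
  y = 2: RHS = 227 is not a perfect cube.
  y = -2: RHS = -189 is not a perfect cube.
  y = 3: RHS = 721 is not a perfect cube.
  y = -3: RHS = -683 is not a perfect cube.
Continuing the search up to |y| = 30 finds no solutions either.
No (x, y) in the scanned range satisfies the equation.

No integer solutions with |y| ≤ 30.


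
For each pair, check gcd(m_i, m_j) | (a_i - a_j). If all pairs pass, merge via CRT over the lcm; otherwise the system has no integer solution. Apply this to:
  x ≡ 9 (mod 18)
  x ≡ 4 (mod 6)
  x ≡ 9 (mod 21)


Moduli 18, 6, 21 are not pairwise coprime, so CRT works modulo lcm(m_i) when all pairwise compatibility conditions hold.
Pairwise compatibility: gcd(m_i, m_j) must divide a_i - a_j for every pair.
Merge one congruence at a time:
  Start: x ≡ 9 (mod 18).
  Combine with x ≡ 4 (mod 6): gcd(18, 6) = 6, and 4 - 9 = -5 is NOT divisible by 6.
    ⇒ system is inconsistent (no integer solution).

No solution (the system is inconsistent).


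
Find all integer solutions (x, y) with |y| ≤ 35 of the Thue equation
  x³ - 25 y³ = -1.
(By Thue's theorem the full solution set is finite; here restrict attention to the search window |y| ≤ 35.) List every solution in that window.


The equation is x³ - 25y³ = -1. For fixed y, x³ = 25·y³ − 1, so a solution requires the RHS to be a perfect cube.
Strategy: iterate y from -35 to 35, compute RHS = 25·y³ − 1, and check whether it is a (positive or negative) perfect cube.
Check small values of y:
  y = 0: RHS = -1 = (-1)³ ⇒ x = -1 works.
  y = 1: RHS = 24 is not a perfect cube.
  y = -1: RHS = -26 is not a perfect cube.
  y = 2: RHS = 199 is not a perfect cube.
  y = -2: RHS = -201 is not a perfect cube.
  y = 3: RHS = 674 is not a perfect cube.
  y = -3: RHS = -676 is not a perfect cube.
Continuing the search up to |y| = 35 finds no further solutions beyond those listed.
Collected solutions: (-1, 0).

Solutions (with |y| ≤ 35): (-1, 0).


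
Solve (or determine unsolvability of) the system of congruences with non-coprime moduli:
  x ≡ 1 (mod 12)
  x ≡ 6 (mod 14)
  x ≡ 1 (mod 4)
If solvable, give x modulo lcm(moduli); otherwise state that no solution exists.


Moduli 12, 14, 4 are not pairwise coprime, so CRT works modulo lcm(m_i) when all pairwise compatibility conditions hold.
Pairwise compatibility: gcd(m_i, m_j) must divide a_i - a_j for every pair.
Merge one congruence at a time:
  Start: x ≡ 1 (mod 12).
  Combine with x ≡ 6 (mod 14): gcd(12, 14) = 2, and 6 - 1 = 5 is NOT divisible by 2.
    ⇒ system is inconsistent (no integer solution).

No solution (the system is inconsistent).


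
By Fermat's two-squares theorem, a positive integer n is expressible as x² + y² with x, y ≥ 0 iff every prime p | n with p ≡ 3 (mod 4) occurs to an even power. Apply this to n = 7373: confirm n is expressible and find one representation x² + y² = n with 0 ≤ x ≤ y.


Step 1: Factor n = 7373 = 73 · 101.
Step 2: Check the mod-4 condition on each prime factor: 73 ≡ 1 (mod 4), exponent 1; 101 ≡ 1 (mod 4), exponent 1.
All primes ≡ 3 (mod 4) appear to even exponent (or don't appear), so by the two-squares theorem n IS expressible as a sum of two squares.
Step 3: Build a representation. Here n = 73 · 101 is a product of primes ≡ 1 (mod 4). Each prime p ≡ 1 (mod 4) is itself a sum of two squares; find a² by testing p − a² for a perfect square:
  73: 73 − 1² = 72, 73 − 2² = 69, 73 − 3² = 64 = 8² ⇒ 73 = 3² + 8².
  101: 101 − 1² = 100 = 10² ⇒ 101 = 1² + 10².
  Combine using the Brahmagupta–Fibonacci identity (a² + b²)(c² + d²) = (ac − bd)² + (ad + bc)² = (ac + bd)² + (ad − bc)²:
  73 · 101 = 7373: from (3² + 8²)(1² + 10²), take (3·1 − 8·10, 3·10 + 8·1) = (3 − 80, 30 + 8) = (-77, 38); dropping signs (only squares matter) gives (77, 38); check 77² + 38² = 5929 + 1444 = 7373 ✓.
Step 4: Order so x ≤ y and verify: 38² + 77² = 1444 + 5929 = 7373 = n. ✓

n = 7373 = 38² + 77² (one valid representation with x ≤ y).


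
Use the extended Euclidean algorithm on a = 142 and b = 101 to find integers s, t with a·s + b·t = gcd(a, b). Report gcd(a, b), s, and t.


Euclidean algorithm on (142, 101) — divide until remainder is 0:
  142 = 1 · 101 + 41
  101 = 2 · 41 + 19
  41 = 2 · 19 + 3
  19 = 6 · 3 + 1
  3 = 3 · 1 + 0
gcd(142, 101) = 1.
Track Bezout coefficients alongside the remainders: start with r₀ = 142 = a·1 + b·0 (s = 1, t = 0) and r₁ = 101 = a·0 + b·1 (s = 0, t = 1); each new remainder r_{k+1} = r_{k-1} − q_k·r_k inherits s_{k+1} = s_{k-1} − q_k·s_k, t_{k+1} = t_{k-1} − q_k·t_k, so r_k = a·s_k + b·t_k at every step:
  q = 1: r = 41, s = 1 − 1·0 = 1, t = 0 − 1·1 = -1  (check: 142·1 + 101·(-1) = 41)
  q = 2: r = 19, s = 0 − 2·1 = -2, t = 1 − 2·(-1) = 3  (check: 142·(-2) + 101·3 = 19)
  q = 2: r = 3, s = 1 − 2·(-2) = 5, t = -1 − 2·3 = -7  (check: 142·5 + 101·(-7) = 3)
  q = 6: r = 1, s = -2 − 6·5 = -32, t = 3 − 6·(-7) = 45  (check: 142·(-32) + 101·45 = 1)
The row with r = 1 (the gcd) gives the Bezout coefficients s = -32, t = 45.
Result: 142 · (-32) + 101 · (45) = 1.

gcd(142, 101) = 1; s = -32, t = 45 (check: 142·(-32) + 101·45 = 1).


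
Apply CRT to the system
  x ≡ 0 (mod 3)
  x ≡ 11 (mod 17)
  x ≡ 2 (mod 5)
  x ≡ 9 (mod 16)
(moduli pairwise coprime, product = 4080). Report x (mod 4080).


Product of moduli M = 3 · 17 · 5 · 16 = 4080.
Merge one congruence at a time:
  Start: x ≡ 0 (mod 3).
  Combine with x ≡ 11 (mod 17); new modulus lcm = 51.
    Write x = 0 + 3·t and substitute into x ≡ 11 (mod 17): 3·t ≡ 11 − 0 = 11 (mod 17).
    The inverse of 3 mod 17 is 6 (since 3·6 = 18 = 1·17 + 1), so t ≡ 6·11 = 66 ≡ 15 (mod 17).
    Then x = 0 + 3·15 = 45, valid modulo lcm(3, 17) = 51: x ≡ 45 (mod 51).
  Combine with x ≡ 2 (mod 5); new modulus lcm = 255.
    Write x = 45 + 51·t and substitute into x ≡ 2 (mod 5): 51·t ≡ 2 − 45 = -43 (mod 5).
    Reduce coefficients mod 5: 1·t ≡ 2 (mod 5).
    So t ≡ 2 (mod 5).
    Then x = 45 + 51·2 = 147, valid modulo lcm(51, 5) = 255: x ≡ 147 (mod 255).
  Combine with x ≡ 9 (mod 16); new modulus lcm = 4080.
    Write x = 147 + 255·t and substitute into x ≡ 9 (mod 16): 255·t ≡ 9 − 147 = -138 (mod 16).
    Reduce coefficients mod 16: 15·t ≡ 6 (mod 16).
    The inverse of 15 mod 16 is 15 (since 15·15 = 225 = 14·16 + 1), so t ≡ 15·6 = 90 ≡ 10 (mod 16).
    Then x = 147 + 255·10 = 2697, valid modulo lcm(255, 16) = 4080: x ≡ 2697 (mod 4080).
Verify against each original: 2697 mod 3 = 0, 2697 mod 17 = 11, 2697 mod 5 = 2, 2697 mod 16 = 9.

x ≡ 2697 (mod 4080).


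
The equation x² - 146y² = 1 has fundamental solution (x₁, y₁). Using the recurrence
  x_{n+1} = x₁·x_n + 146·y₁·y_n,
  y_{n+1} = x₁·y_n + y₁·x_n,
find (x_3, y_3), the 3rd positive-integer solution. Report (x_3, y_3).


Step 1: Find the fundamental solution (x₁, y₁) of x² - 146y² = 1.
  Expand √146 as a continued fraction. a₀ = ⌊√146⌋ = 12; iterate m_{k+1} = d_k·a_k − m_k, d_{k+1} = (146 − m_{k+1}²)/d_k, a_{k+1} = ⌊(a₀ + m_{k+1})/d_{k+1}⌋ (starting m₀ = 0, d₀ = 1), with convergents p_k = a_k·p_{k-1} + p_{k-2}, q_k = a_k·q_{k-1} + q_{k-2} (p₋₁ = 1, q₋₁ = 0):
  k = 0: a₀ = 12; p₀/q₀ = 12/1; p₀² − 146·q₀² = 144 − 146 = -2.
  k = 1: m = 12, d = 2, a = ⌊(12 + 12)/2⌋ = 12; p/q = (12·12 + 1)/(12·1 + 0) = 145/12; p² − 146·q² = 21025 − 21024 = 1.
  The first convergent with p² − 146·q² = 1 gives the fundamental solution (x₁, y₁) = (145, 12).
Step 2: Apply the recurrence (x_{n+1}, y_{n+1}) = (x₁x_n + 146y₁y_n, x₁y_n + y₁x_n) repeatedly.
  From (x_1, y_1) = (145, 12): x_2 = 145·145 + 146·12·12 = 42049; y_2 = 145·12 + 12·145 = 3480.
  From (x_2, y_2) = (42049, 3480): x_3 = 145·42049 + 146·12·3480 = 12194065; y_3 = 145·3480 + 12·42049 = 1009188.
Step 3: Verify x_3² - 146·y_3² = 148695221224225 - 148695221224224 = 1 (should be 1). ✓

(x_1, y_1) = (145, 12); (x_3, y_3) = (12194065, 1009188).


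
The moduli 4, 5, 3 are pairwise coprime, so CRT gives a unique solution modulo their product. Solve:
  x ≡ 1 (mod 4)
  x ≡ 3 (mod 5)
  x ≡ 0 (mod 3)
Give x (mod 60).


Moduli 4, 5, 3 are pairwise coprime; by CRT there is a unique solution modulo M = 4 · 5 · 3 = 60.
Solve pairwise, accumulating the modulus:
  Start with x ≡ 1 (mod 4).
  Combine with x ≡ 3 (mod 5): since gcd(4, 5) = 1, we get a unique residue mod 20.
    Write x = 1 + 4·t and substitute into x ≡ 3 (mod 5): 4·t ≡ 3 − 1 = 2 (mod 5).
    The inverse of 4 mod 5 is 4 (since 4·4 = 16 = 3·5 + 1), so t ≡ 4·2 = 8 ≡ 3 (mod 5).
    Then x = 1 + 4·3 = 13, valid modulo lcm(4, 5) = 20: x ≡ 13 (mod 20).
  Combine with x ≡ 0 (mod 3): since gcd(20, 3) = 1, we get a unique residue mod 60.
    Write x = 13 + 20·t and substitute into x ≡ 0 (mod 3): 20·t ≡ 0 − 13 = -13 (mod 3).
    Reduce coefficients mod 3: 2·t ≡ 2 (mod 3).
    The inverse of 2 mod 3 is 2 (since 2·2 = 4 = 1·3 + 1), so t ≡ 2·2 = 4 ≡ 1 (mod 3).
    Then x = 13 + 20·1 = 33, valid modulo lcm(20, 3) = 60: x ≡ 33 (mod 60).
Verify: 33 mod 4 = 1 ✓, 33 mod 5 = 3 ✓, 33 mod 3 = 0 ✓.

x ≡ 33 (mod 60).


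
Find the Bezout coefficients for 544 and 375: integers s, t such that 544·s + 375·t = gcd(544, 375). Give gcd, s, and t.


Euclidean algorithm on (544, 375) — divide until remainder is 0:
  544 = 1 · 375 + 169
  375 = 2 · 169 + 37
  169 = 4 · 37 + 21
  37 = 1 · 21 + 16
  21 = 1 · 16 + 5
  16 = 3 · 5 + 1
  5 = 5 · 1 + 0
gcd(544, 375) = 1.
Track Bezout coefficients alongside the remainders: start with r₀ = 544 = a·1 + b·0 (s = 1, t = 0) and r₁ = 375 = a·0 + b·1 (s = 0, t = 1); each new remainder r_{k+1} = r_{k-1} − q_k·r_k inherits s_{k+1} = s_{k-1} − q_k·s_k, t_{k+1} = t_{k-1} − q_k·t_k, so r_k = a·s_k + b·t_k at every step:
  q = 1: r = 169, s = 1 − 1·0 = 1, t = 0 − 1·1 = -1  (check: 544·1 + 375·(-1) = 169)
  q = 2: r = 37, s = 0 − 2·1 = -2, t = 1 − 2·(-1) = 3  (check: 544·(-2) + 375·3 = 37)
  q = 4: r = 21, s = 1 − 4·(-2) = 9, t = -1 − 4·3 = -13  (check: 544·9 + 375·(-13) = 21)
  q = 1: r = 16, s = -2 − 1·9 = -11, t = 3 − 1·(-13) = 16  (check: 544·(-11) + 375·16 = 16)
  q = 1: r = 5, s = 9 − 1·(-11) = 20, t = -13 − 1·16 = -29  (check: 544·20 + 375·(-29) = 5)
  q = 3: r = 1, s = -11 − 3·20 = -71, t = 16 − 3·(-29) = 103  (check: 544·(-71) + 375·103 = 1)
The row with r = 1 (the gcd) gives the Bezout coefficients s = -71, t = 103.
Result: 544 · (-71) + 375 · (103) = 1.

gcd(544, 375) = 1; s = -71, t = 103 (check: 544·(-71) + 375·103 = 1).


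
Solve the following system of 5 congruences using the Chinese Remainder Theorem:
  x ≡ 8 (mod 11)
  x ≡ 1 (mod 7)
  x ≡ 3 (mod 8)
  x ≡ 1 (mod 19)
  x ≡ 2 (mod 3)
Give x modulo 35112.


Product of moduli M = 11 · 7 · 8 · 19 · 3 = 35112.
Merge one congruence at a time:
  Start: x ≡ 8 (mod 11).
  Combine with x ≡ 1 (mod 7); new modulus lcm = 77.
    Write x = 8 + 11·t and substitute into x ≡ 1 (mod 7): 11·t ≡ 1 − 8 = -7 (mod 7).
    Reduce coefficients mod 7: 4·t ≡ 0 (mod 7).
    The inverse of 4 mod 7 is 2 (since 4·2 = 8 = 1·7 + 1), so t ≡ 2·0 = 0 ≡ 0 (mod 7).
    Then x = 8 + 11·0 = 8, valid modulo lcm(11, 7) = 77: x ≡ 8 (mod 77).
  Combine with x ≡ 3 (mod 8); new modulus lcm = 616.
    Write x = 8 + 77·t and substitute into x ≡ 3 (mod 8): 77·t ≡ 3 − 8 = -5 (mod 8).
    Reduce coefficients mod 8: 5·t ≡ 3 (mod 8).
    The inverse of 5 mod 8 is 5 (since 5·5 = 25 = 3·8 + 1), so t ≡ 5·3 = 15 ≡ 7 (mod 8).
    Then x = 8 + 77·7 = 547, valid modulo lcm(77, 8) = 616: x ≡ 547 (mod 616).
  Combine with x ≡ 1 (mod 19); new modulus lcm = 11704.
    Write x = 547 + 616·t and substitute into x ≡ 1 (mod 19): 616·t ≡ 1 − 547 = -546 (mod 19).
    Reduce coefficients mod 19: 8·t ≡ 5 (mod 19).
    The inverse of 8 mod 19 is 12 (since 8·12 = 96 = 5·19 + 1), so t ≡ 12·5 = 60 ≡ 3 (mod 19).
    Then x = 547 + 616·3 = 2395, valid modulo lcm(616, 19) = 11704: x ≡ 2395 (mod 11704).
  Combine with x ≡ 2 (mod 3); new modulus lcm = 35112.
    Write x = 2395 + 11704·t and substitute into x ≡ 2 (mod 3): 11704·t ≡ 2 − 2395 = -2393 (mod 3).
    Reduce coefficients mod 3: 1·t ≡ 1 (mod 3).
    So t ≡ 1 (mod 3).
    Then x = 2395 + 11704·1 = 14099, valid modulo lcm(11704, 3) = 35112: x ≡ 14099 (mod 35112).
Verify against each original: 14099 mod 11 = 8, 14099 mod 7 = 1, 14099 mod 8 = 3, 14099 mod 19 = 1, 14099 mod 3 = 2.

x ≡ 14099 (mod 35112).


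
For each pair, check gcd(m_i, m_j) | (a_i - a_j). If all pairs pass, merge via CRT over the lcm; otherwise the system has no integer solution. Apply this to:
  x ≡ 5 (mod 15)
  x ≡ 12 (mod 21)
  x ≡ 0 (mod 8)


Moduli 15, 21, 8 are not pairwise coprime, so CRT works modulo lcm(m_i) when all pairwise compatibility conditions hold.
Pairwise compatibility: gcd(m_i, m_j) must divide a_i - a_j for every pair.
Merge one congruence at a time:
  Start: x ≡ 5 (mod 15).
  Combine with x ≡ 12 (mod 21): gcd(15, 21) = 3, and 12 - 5 = 7 is NOT divisible by 3.
    ⇒ system is inconsistent (no integer solution).

No solution (the system is inconsistent).


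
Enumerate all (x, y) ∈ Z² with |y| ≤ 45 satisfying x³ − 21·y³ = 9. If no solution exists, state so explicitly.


The equation is x³ - 21y³ = 9. For fixed y, x³ = 21·y³ + 9, so a solution requires the RHS to be a perfect cube.
Strategy: iterate y from -45 to 45, compute RHS = 21·y³ + 9, and check whether it is a (positive or negative) perfect cube.
Check small values of y:
  y = 0: RHS = 9 is not a perfect cube.
  y = 1: RHS = 30 is not a perfect cube.
  y = -1: RHS = -12 is not a perfect cube.
  y = 2: RHS = 177 is not a perfect cube.
  y = -2: RHS = -159 is not a perfect cube.
  y = 3: RHS = 576 is not a perfect cube.
  y = -3: RHS = -558 is not a perfect cube.
Continuing the search up to |y| = 45 finds no solutions either.
No (x, y) in the scanned range satisfies the equation.

No integer solutions with |y| ≤ 45.


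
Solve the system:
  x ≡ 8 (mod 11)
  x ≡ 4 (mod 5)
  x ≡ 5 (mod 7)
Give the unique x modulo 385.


Moduli 11, 5, 7 are pairwise coprime; by CRT there is a unique solution modulo M = 11 · 5 · 7 = 385.
Solve pairwise, accumulating the modulus:
  Start with x ≡ 8 (mod 11).
  Combine with x ≡ 4 (mod 5): since gcd(11, 5) = 1, we get a unique residue mod 55.
    Write x = 8 + 11·t and substitute into x ≡ 4 (mod 5): 11·t ≡ 4 − 8 = -4 (mod 5).
    Reduce coefficients mod 5: 1·t ≡ 1 (mod 5).
    So t ≡ 1 (mod 5).
    Then x = 8 + 11·1 = 19, valid modulo lcm(11, 5) = 55: x ≡ 19 (mod 55).
  Combine with x ≡ 5 (mod 7): since gcd(55, 7) = 1, we get a unique residue mod 385.
    Write x = 19 + 55·t and substitute into x ≡ 5 (mod 7): 55·t ≡ 5 − 19 = -14 (mod 7).
    Reduce coefficients mod 7: 6·t ≡ 0 (mod 7).
    The inverse of 6 mod 7 is 6 (since 6·6 = 36 = 5·7 + 1), so t ≡ 6·0 = 0 ≡ 0 (mod 7).
    Then x = 19 + 55·0 = 19, valid modulo lcm(55, 7) = 385: x ≡ 19 (mod 385).
Verify: 19 mod 11 = 8 ✓, 19 mod 5 = 4 ✓, 19 mod 7 = 5 ✓.

x ≡ 19 (mod 385).


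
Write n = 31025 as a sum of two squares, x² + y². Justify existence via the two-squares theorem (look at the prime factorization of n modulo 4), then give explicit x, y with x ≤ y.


Step 1: Factor n = 31025 = 5^2 · 17 · 73.
Step 2: Check the mod-4 condition on each prime factor: 5 ≡ 1 (mod 4), exponent 2; 17 ≡ 1 (mod 4), exponent 1; 73 ≡ 1 (mod 4), exponent 1.
All primes ≡ 3 (mod 4) appear to even exponent (or don't appear), so by the two-squares theorem n IS expressible as a sum of two squares.
Step 3: Build a representation. Group n = k² · m with k = 5 and m = 17 · 73 = 1241 (a product of primes ≡ 1 (mod 4)); a representation of m scales to one of n via (k·x)² + (k·y)² = k²(x² + y²). Each prime p ≡ 1 (mod 4) is itself a sum of two squares; find a² by testing p − a² for a perfect square:
  17: 17 − 1² = 16 = 4² ⇒ 17 = 1² + 4².
  73: 73 − 1² = 72, 73 − 2² = 69, 73 − 3² = 64 = 8² ⇒ 73 = 3² + 8².
  Combine using the Brahmagupta–Fibonacci identity (a² + b²)(c² + d²) = (ac − bd)² + (ad + bc)² = (ac + bd)² + (ad − bc)²:
  17 · 73 = 1241: from (1² + 4²)(3² + 8²), take (1·3 − 4·8, 1·8 + 4·3) = (3 − 32, 8 + 12) = (-29, 20); dropping signs (only squares matter) gives (29, 20); check 29² + 20² = 841 + 400 = 1241 ✓.
  Scale by k = 5: (5·29, 5·20) = (145, 100).
Step 4: Order so x ≤ y and verify: 100² + 145² = 10000 + 21025 = 31025 = n. ✓

n = 31025 = 100² + 145² (one valid representation with x ≤ y).


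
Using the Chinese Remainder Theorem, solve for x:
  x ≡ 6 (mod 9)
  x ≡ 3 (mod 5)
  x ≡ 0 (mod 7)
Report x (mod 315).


Moduli 9, 5, 7 are pairwise coprime; by CRT there is a unique solution modulo M = 9 · 5 · 7 = 315.
Solve pairwise, accumulating the modulus:
  Start with x ≡ 6 (mod 9).
  Combine with x ≡ 3 (mod 5): since gcd(9, 5) = 1, we get a unique residue mod 45.
    Write x = 6 + 9·t and substitute into x ≡ 3 (mod 5): 9·t ≡ 3 − 6 = -3 (mod 5).
    Reduce coefficients mod 5: 4·t ≡ 2 (mod 5).
    The inverse of 4 mod 5 is 4 (since 4·4 = 16 = 3·5 + 1), so t ≡ 4·2 = 8 ≡ 3 (mod 5).
    Then x = 6 + 9·3 = 33, valid modulo lcm(9, 5) = 45: x ≡ 33 (mod 45).
  Combine with x ≡ 0 (mod 7): since gcd(45, 7) = 1, we get a unique residue mod 315.
    Write x = 33 + 45·t and substitute into x ≡ 0 (mod 7): 45·t ≡ 0 − 33 = -33 (mod 7).
    Reduce coefficients mod 7: 3·t ≡ 2 (mod 7).
    The inverse of 3 mod 7 is 5 (since 3·5 = 15 = 2·7 + 1), so t ≡ 5·2 = 10 ≡ 3 (mod 7).
    Then x = 33 + 45·3 = 168, valid modulo lcm(45, 7) = 315: x ≡ 168 (mod 315).
Verify: 168 mod 9 = 6 ✓, 168 mod 5 = 3 ✓, 168 mod 7 = 0 ✓.

x ≡ 168 (mod 315).


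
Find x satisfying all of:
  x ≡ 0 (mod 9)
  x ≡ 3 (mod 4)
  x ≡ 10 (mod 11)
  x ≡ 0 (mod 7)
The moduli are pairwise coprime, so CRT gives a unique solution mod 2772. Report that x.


Product of moduli M = 9 · 4 · 11 · 7 = 2772.
Merge one congruence at a time:
  Start: x ≡ 0 (mod 9).
  Combine with x ≡ 3 (mod 4); new modulus lcm = 36.
    Write x = 0 + 9·t and substitute into x ≡ 3 (mod 4): 9·t ≡ 3 − 0 = 3 (mod 4).
    Reduce coefficients mod 4: 1·t ≡ 3 (mod 4).
    So t ≡ 3 (mod 4).
    Then x = 0 + 9·3 = 27, valid modulo lcm(9, 4) = 36: x ≡ 27 (mod 36).
  Combine with x ≡ 10 (mod 11); new modulus lcm = 396.
    Write x = 27 + 36·t and substitute into x ≡ 10 (mod 11): 36·t ≡ 10 − 27 = -17 (mod 11).
    Reduce coefficients mod 11: 3·t ≡ 5 (mod 11).
    The inverse of 3 mod 11 is 4 (since 3·4 = 12 = 1·11 + 1), so t ≡ 4·5 = 20 ≡ 9 (mod 11).
    Then x = 27 + 36·9 = 351, valid modulo lcm(36, 11) = 396: x ≡ 351 (mod 396).
  Combine with x ≡ 0 (mod 7); new modulus lcm = 2772.
    Write x = 351 + 396·t and substitute into x ≡ 0 (mod 7): 396·t ≡ 0 − 351 = -351 (mod 7).
    Reduce coefficients mod 7: 4·t ≡ 6 (mod 7).
    The inverse of 4 mod 7 is 2 (since 4·2 = 8 = 1·7 + 1), so t ≡ 2·6 = 12 ≡ 5 (mod 7).
    Then x = 351 + 396·5 = 2331, valid modulo lcm(396, 7) = 2772: x ≡ 2331 (mod 2772).
Verify against each original: 2331 mod 9 = 0, 2331 mod 4 = 3, 2331 mod 11 = 10, 2331 mod 7 = 0.

x ≡ 2331 (mod 2772).


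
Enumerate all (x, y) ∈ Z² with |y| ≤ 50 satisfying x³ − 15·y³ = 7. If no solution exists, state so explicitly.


The equation is x³ - 15y³ = 7. For fixed y, x³ = 15·y³ + 7, so a solution requires the RHS to be a perfect cube.
Strategy: iterate y from -50 to 50, compute RHS = 15·y³ + 7, and check whether it is a (positive or negative) perfect cube.
Check small values of y:
  y = 0: RHS = 7 is not a perfect cube.
  y = 1: RHS = 22 is not a perfect cube.
  y = -1: RHS = -8 = (-2)³ ⇒ x = -2 works.
  y = 2: RHS = 127 is not a perfect cube.
  y = -2: RHS = -113 is not a perfect cube.
  y = 3: RHS = 412 is not a perfect cube.
  y = -3: RHS = -398 is not a perfect cube.
Continuing the search up to |y| = 50 finds no further solutions beyond those listed.
Collected solutions: (-2, -1).

Solutions (with |y| ≤ 50): (-2, -1).


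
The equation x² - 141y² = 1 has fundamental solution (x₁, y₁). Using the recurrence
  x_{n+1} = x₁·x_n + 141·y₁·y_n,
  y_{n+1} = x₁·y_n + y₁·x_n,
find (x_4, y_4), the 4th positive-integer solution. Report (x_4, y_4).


Step 1: Find the fundamental solution (x₁, y₁) of x² - 141y² = 1.
  Expand √141 as a continued fraction. a₀ = ⌊√141⌋ = 11; iterate m_{k+1} = d_k·a_k − m_k, d_{k+1} = (141 − m_{k+1}²)/d_k, a_{k+1} = ⌊(a₀ + m_{k+1})/d_{k+1}⌋ (starting m₀ = 0, d₀ = 1), with convergents p_k = a_k·p_{k-1} + p_{k-2}, q_k = a_k·q_{k-1} + q_{k-2} (p₋₁ = 1, q₋₁ = 0):
  k = 0: a₀ = 11; p₀/q₀ = 11/1; p₀² − 141·q₀² = 121 − 141 = -20.
  k = 1: m = 11, d = 20, a = ⌊(11 + 11)/20⌋ = 1; p/q = (1·11 + 1)/(1·1 + 0) = 12/1; p² − 141·q² = 144 − 141 = 3.
  k = 2: m = 9, d = 3, a = ⌊(11 + 9)/3⌋ = 6; p/q = (6·12 + 11)/(6·1 + 1) = 83/7; p² − 141·q² = 6889 − 6909 = -20.
  k = 3: m = 9, d = 20, a = ⌊(11 + 9)/20⌋ = 1; p/q = (1·83 + 12)/(1·7 + 1) = 95/8; p² − 141·q² = 9025 − 9024 = 1.
  The first convergent with p² − 141·q² = 1 gives the fundamental solution (x₁, y₁) = (95, 8).
Step 2: Apply the recurrence (x_{n+1}, y_{n+1}) = (x₁x_n + 141y₁y_n, x₁y_n + y₁x_n) repeatedly.
  From (x_1, y_1) = (95, 8): x_2 = 95·95 + 141·8·8 = 18049; y_2 = 95·8 + 8·95 = 1520.
  From (x_2, y_2) = (18049, 1520): x_3 = 95·18049 + 141·8·1520 = 3429215; y_3 = 95·1520 + 8·18049 = 288792.
  From (x_3, y_3) = (3429215, 288792): x_4 = 95·3429215 + 141·8·288792 = 651532801; y_4 = 95·288792 + 8·3429215 = 54868960.
Step 3: Verify x_4² - 141·y_4² = 424494990778905601 - 424494990778905600 = 1 (should be 1). ✓

(x_1, y_1) = (95, 8); (x_4, y_4) = (651532801, 54868960).


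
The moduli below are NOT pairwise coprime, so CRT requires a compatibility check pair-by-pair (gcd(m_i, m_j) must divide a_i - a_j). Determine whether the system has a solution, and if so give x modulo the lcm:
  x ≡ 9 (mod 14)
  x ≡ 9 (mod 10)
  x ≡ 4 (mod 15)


Moduli 14, 10, 15 are not pairwise coprime, so CRT works modulo lcm(m_i) when all pairwise compatibility conditions hold.
Pairwise compatibility: gcd(m_i, m_j) must divide a_i - a_j for every pair.
Merge one congruence at a time:
  Start: x ≡ 9 (mod 14).
  Combine with x ≡ 9 (mod 10): gcd(14, 10) = 2; 9 - 9 = 0, which IS divisible by 2, so compatible.
    Write x = 9 + 14·t and substitute into x ≡ 9 (mod 10): 14·t ≡ 9 − 9 = 0 (mod 10).
    Divide the congruence (and modulus) by g = 2: 7·t ≡ 0 (mod 5).
    Reduce coefficients mod 5: 2·t ≡ 0 (mod 5).
    The inverse of 2 mod 5 is 3 (since 2·3 = 6 = 1·5 + 1), so t ≡ 3·0 = 0 ≡ 0 (mod 5).
    Then x = 9 + 14·0 = 9, valid modulo lcm(14, 10) = 70: x ≡ 9 (mod 70).
  Combine with x ≡ 4 (mod 15): gcd(70, 15) = 5; 4 - 9 = -5, which IS divisible by 5, so compatible.
    Write x = 9 + 70·t and substitute into x ≡ 4 (mod 15): 70·t ≡ 4 − 9 = -5 (mod 15).
    Divide the congruence (and modulus) by g = 5: 14·t ≡ -1 (mod 3).
    Reduce coefficients mod 3: 2·t ≡ 2 (mod 3).
    The inverse of 2 mod 3 is 2 (since 2·2 = 4 = 1·3 + 1), so t ≡ 2·2 = 4 ≡ 1 (mod 3).
    Then x = 9 + 70·1 = 79, valid modulo lcm(70, 15) = 210: x ≡ 79 (mod 210).
Verify: 79 mod 14 = 9, 79 mod 10 = 9, 79 mod 15 = 4.

x ≡ 79 (mod 210).


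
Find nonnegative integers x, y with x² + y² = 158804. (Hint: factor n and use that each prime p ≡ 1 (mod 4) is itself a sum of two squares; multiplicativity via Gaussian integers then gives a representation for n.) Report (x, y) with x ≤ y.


Step 1: Factor n = 158804 = 2^2 · 29 · 37^2.
Step 2: Check the mod-4 condition on each prime factor: 2 = 2 (special); 29 ≡ 1 (mod 4), exponent 1; 37 ≡ 1 (mod 4), exponent 2.
All primes ≡ 3 (mod 4) appear to even exponent (or don't appear), so by the two-squares theorem n IS expressible as a sum of two squares.
Step 3: Build a representation. Group n = k² · m with k = 2 and m = 29 · 37 · 37 = 39701 (a product of primes ≡ 1 (mod 4)); a representation of m scales to one of n via (k·x)² + (k·y)² = k²(x² + y²). Each prime p ≡ 1 (mod 4) is itself a sum of two squares; find a² by testing p − a² for a perfect square:
  29: 29 − 1² = 28, 29 − 2² = 25 = 5² ⇒ 29 = 2² + 5².
  37: 37 − 1² = 36 = 6² ⇒ 37 = 1² + 6².
  Combine using the Brahmagupta–Fibonacci identity (a² + b²)(c² + d²) = (ac − bd)² + (ad + bc)² = (ac + bd)² + (ad − bc)²:
  29 · 37 = 1073: from (2² + 5²)(1² + 6²), take (2·1 − 5·6, 2·6 + 5·1) = (2 − 30, 12 + 5) = (-28, 17); dropping signs (only squares matter) gives (28, 17); check 28² + 17² = 784 + 289 = 1073 ✓.
  1073 · 37 = 39701: from (28² + 17²)(1² + 6²), take (28·1 − 17·6, 28·6 + 17·1) = (28 − 102, 168 + 17) = (-74, 185); dropping signs (only squares matter) gives (74, 185); check 74² + 185² = 5476 + 34225 = 39701 ✓.
  Scale by k = 2: (2·74, 2·185) = (148, 370).
Step 4: Order so x ≤ y and verify: 148² + 370² = 21904 + 136900 = 158804 = n. ✓

n = 158804 = 148² + 370² (one valid representation with x ≤ y).


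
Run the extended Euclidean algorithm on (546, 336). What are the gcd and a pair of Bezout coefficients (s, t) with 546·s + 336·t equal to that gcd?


Euclidean algorithm on (546, 336) — divide until remainder is 0:
  546 = 1 · 336 + 210
  336 = 1 · 210 + 126
  210 = 1 · 126 + 84
  126 = 1 · 84 + 42
  84 = 2 · 42 + 0
gcd(546, 336) = 42.
Track Bezout coefficients alongside the remainders: start with r₀ = 546 = a·1 + b·0 (s = 1, t = 0) and r₁ = 336 = a·0 + b·1 (s = 0, t = 1); each new remainder r_{k+1} = r_{k-1} − q_k·r_k inherits s_{k+1} = s_{k-1} − q_k·s_k, t_{k+1} = t_{k-1} − q_k·t_k, so r_k = a·s_k + b·t_k at every step:
  q = 1: r = 210, s = 1 − 1·0 = 1, t = 0 − 1·1 = -1  (check: 546·1 + 336·(-1) = 210)
  q = 1: r = 126, s = 0 − 1·1 = -1, t = 1 − 1·(-1) = 2  (check: 546·(-1) + 336·2 = 126)
  q = 1: r = 84, s = 1 − 1·(-1) = 2, t = -1 − 1·2 = -3  (check: 546·2 + 336·(-3) = 84)
  q = 1: r = 42, s = -1 − 1·2 = -3, t = 2 − 1·(-3) = 5  (check: 546·(-3) + 336·5 = 42)
The row with r = 42 (the gcd) gives the Bezout coefficients s = -3, t = 5.
Result: 546 · (-3) + 336 · (5) = 42.

gcd(546, 336) = 42; s = -3, t = 5 (check: 546·(-3) + 336·5 = 42).
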